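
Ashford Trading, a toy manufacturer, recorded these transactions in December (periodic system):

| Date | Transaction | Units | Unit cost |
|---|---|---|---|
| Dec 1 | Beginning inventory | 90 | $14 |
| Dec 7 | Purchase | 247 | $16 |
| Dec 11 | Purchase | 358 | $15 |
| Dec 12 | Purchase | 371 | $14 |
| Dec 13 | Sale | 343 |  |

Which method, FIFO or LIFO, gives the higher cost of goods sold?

FIFO

FIFO COGS: 90 @ $14 + 247 @ $16 + 6 @ $15 = $5,302
LIFO COGS: 343 @ $14 = $4,802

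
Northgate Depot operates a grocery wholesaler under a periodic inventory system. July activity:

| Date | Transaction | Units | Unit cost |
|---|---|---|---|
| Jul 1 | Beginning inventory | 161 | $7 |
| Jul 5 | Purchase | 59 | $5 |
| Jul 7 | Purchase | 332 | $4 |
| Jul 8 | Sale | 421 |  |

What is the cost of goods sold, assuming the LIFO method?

Jul 8, 421 sold [LIFO — newest first]: 332 @ $4 + 59 @ $5 + 30 @ $7 = $1,833
Ending inventory: 131 @ $7 = $917

COGS = $1,833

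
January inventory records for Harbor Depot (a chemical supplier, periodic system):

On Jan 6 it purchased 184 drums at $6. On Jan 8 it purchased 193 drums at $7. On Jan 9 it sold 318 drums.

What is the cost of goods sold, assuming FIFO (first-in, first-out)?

COGS = $2,042

Jan 9, 318 sold [FIFO — oldest first]: 184 @ $6 + 134 @ $7 = $2,042
Ending inventory: 59 @ $7 = $413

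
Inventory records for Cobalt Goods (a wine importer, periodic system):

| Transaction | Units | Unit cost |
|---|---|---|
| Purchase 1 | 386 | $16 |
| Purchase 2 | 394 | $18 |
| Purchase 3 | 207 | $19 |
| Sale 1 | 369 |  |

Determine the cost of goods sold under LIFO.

COGS = $6,849

Sale 1 (369) [LIFO — newest first]: 207 @ $19 + 162 @ $18 = $6,849
Ending inventory: 386 @ $16 + 232 @ $18 = $10,352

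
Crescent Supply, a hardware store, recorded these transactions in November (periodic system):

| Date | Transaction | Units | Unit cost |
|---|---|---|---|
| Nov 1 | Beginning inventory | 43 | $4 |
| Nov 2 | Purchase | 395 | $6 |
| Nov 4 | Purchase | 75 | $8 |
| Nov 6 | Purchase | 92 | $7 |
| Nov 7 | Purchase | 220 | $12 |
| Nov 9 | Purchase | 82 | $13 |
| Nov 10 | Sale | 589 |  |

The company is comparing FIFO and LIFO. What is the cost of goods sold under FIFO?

COGS = $3,674

FIFO COGS: 43 @ $4 + 395 @ $6 + 75 @ $8 + 76 @ $7 = $3,674
LIFO COGS: 82 @ $13 + 220 @ $12 + 92 @ $7 + 75 @ $8 + 120 @ $6 = $5,670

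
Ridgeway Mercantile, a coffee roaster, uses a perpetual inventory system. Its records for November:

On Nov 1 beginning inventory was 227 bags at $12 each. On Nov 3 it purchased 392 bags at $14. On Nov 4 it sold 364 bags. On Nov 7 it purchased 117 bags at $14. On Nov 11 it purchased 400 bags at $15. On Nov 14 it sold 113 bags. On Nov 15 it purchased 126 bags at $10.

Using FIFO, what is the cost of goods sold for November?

Nov 4, 364 sold [FIFO — oldest first]: 227 @ $12 + 137 @ $14 = $4,642
Nov 14, 113 sold [FIFO — oldest first]: 113 @ $14 = $1,582
Total COGS = $4,642 + $1,582 = $6,224
Ending inventory: 142 @ $14 + 117 @ $14 + 400 @ $15 + 126 @ $10 = $10,886
Check: goods available $17,110 = COGS $6,224 + ending $10,886

COGS = $6,224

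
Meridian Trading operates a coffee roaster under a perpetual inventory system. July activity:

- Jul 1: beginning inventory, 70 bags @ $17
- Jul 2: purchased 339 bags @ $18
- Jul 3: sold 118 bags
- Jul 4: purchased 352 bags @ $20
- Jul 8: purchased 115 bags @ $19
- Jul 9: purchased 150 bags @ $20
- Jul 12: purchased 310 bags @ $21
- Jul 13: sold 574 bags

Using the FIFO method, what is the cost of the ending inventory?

Ending inventory = $13,075

Jul 3, 118 sold [FIFO — oldest first]: 70 @ $17 + 48 @ $18 = $2,054
Jul 13, 574 sold [FIFO — oldest first]: 291 @ $18 + 283 @ $20 = $10,898
Total COGS = $2,054 + $10,898 = $12,952
Ending inventory: 69 @ $20 + 115 @ $19 + 150 @ $20 + 310 @ $21 = $13,075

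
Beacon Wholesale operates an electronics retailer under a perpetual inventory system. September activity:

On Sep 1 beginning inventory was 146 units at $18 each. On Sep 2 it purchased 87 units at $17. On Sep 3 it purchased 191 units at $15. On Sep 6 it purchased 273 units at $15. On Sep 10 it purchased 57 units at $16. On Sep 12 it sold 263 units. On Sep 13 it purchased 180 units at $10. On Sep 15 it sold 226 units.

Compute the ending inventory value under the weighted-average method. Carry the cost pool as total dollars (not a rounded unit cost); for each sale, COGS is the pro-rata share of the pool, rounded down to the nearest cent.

After Sep 1: 146 on hand, pool $2,628.00 (≈ $18.0000 each)
After Sep 2: 233 on hand, pool $4,107.00 (≈ $17.6266 each)
After Sep 3: 424 on hand, pool $6,972.00 (≈ $16.4434 each)
After Sep 6: 697 on hand, pool $11,067.00 (≈ $15.8780 each)
After Sep 10: 754 on hand, pool $11,979.00 (≈ $15.8873 each)
Sep 12, sell 263: 263/754 × $11,979.00 → $4,178.35
After Sep 13: 671 on hand, pool $9,600.65 (≈ $14.3080 each)
Sep 15, sell 226: 226/671 × $9,600.65 → $3,233.60
Total COGS = $4,178.35 + $3,233.60 = $7,411.95
Ending inventory (cost pool remaining) = $6,367.05
Check: goods available $13,779.00 = COGS $7,411.95 + ending $6,367.05

Ending inventory = $6,367.05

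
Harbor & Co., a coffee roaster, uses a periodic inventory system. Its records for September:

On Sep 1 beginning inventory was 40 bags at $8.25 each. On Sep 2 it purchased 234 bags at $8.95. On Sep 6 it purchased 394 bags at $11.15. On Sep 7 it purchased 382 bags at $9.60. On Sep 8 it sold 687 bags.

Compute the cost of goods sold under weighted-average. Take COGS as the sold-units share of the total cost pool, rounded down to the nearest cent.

COGS = $6,859.92

Sep 8, sell 687: 687/1050 × $10,484.60 → $6,859.92
Ending inventory (cost pool remaining) = $3,624.68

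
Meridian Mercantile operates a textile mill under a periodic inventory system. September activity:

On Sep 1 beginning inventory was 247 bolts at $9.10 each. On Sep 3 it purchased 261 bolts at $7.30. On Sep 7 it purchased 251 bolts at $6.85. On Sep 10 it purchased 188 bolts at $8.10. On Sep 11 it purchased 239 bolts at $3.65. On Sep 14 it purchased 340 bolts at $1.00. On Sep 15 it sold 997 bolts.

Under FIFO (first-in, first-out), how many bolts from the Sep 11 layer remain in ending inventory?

Sep 15, 997 sold [FIFO — oldest first]: 247 @ $9.10 + 261 @ $7.30 + 251 @ $6.85 + 188 @ $8.10 + 50 @ $3.65 = $7,577.65
Ending inventory: 189 @ $3.65 + 340 @ $1.00 = $1,029.85

189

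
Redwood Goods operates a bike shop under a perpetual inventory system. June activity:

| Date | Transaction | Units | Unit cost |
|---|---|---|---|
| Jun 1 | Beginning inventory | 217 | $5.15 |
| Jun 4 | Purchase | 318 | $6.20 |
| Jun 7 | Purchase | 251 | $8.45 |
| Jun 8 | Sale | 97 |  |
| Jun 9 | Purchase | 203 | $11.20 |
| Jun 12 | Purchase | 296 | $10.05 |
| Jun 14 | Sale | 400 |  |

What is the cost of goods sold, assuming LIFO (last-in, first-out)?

COGS = $4,959.25

Jun 8, 97 sold [LIFO — newest first]: 97 @ $8.45 = $819.65
Jun 14, 400 sold [LIFO — newest first]: 296 @ $10.05 + 104 @ $11.20 = $4,139.60
Total COGS = $819.65 + $4,139.60 = $4,959.25
Ending inventory: 217 @ $5.15 + 318 @ $6.20 + 154 @ $8.45 + 99 @ $11.20 = $5,499.25
Check: goods available $10,458.50 = COGS $4,959.25 + ending $5,499.25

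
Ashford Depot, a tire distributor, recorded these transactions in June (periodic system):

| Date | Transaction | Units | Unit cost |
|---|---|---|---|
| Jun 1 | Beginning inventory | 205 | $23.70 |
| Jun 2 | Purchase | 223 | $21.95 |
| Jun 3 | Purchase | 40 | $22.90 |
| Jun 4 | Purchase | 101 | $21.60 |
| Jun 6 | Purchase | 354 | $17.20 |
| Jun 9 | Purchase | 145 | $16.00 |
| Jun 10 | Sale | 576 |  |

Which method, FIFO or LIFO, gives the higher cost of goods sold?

FIFO

FIFO COGS: 205 @ $23.70 + 223 @ $21.95 + 40 @ $22.90 + 101 @ $21.60 + 7 @ $17.20 = $12,971.35
LIFO COGS: 145 @ $16.00 + 354 @ $17.20 + 77 @ $21.60 = $10,072.00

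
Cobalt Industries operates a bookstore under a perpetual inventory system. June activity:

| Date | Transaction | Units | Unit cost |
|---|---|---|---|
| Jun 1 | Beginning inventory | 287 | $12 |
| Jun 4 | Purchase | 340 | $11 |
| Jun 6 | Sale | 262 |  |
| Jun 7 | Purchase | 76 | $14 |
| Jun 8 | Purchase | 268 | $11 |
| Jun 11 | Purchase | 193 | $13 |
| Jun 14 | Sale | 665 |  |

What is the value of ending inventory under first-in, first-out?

Jun 6, 262 sold [FIFO — oldest first]: 262 @ $12 = $3,144
Jun 14, 665 sold [FIFO — oldest first]: 25 @ $12 + 340 @ $11 + 76 @ $14 + 224 @ $11 = $7,568
Total COGS = $3,144 + $7,568 = $10,712
Ending inventory: 44 @ $11 + 193 @ $13 = $2,993
Check: goods available $13,705 = COGS $10,712 + ending $2,993

Ending inventory = $2,993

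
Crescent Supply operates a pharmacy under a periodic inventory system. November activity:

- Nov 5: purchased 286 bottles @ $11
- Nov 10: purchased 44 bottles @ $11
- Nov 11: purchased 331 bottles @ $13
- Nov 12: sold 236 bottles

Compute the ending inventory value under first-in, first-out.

Nov 12, 236 sold [FIFO — oldest first]: 236 @ $11 = $2,596
Ending inventory: 50 @ $11 + 44 @ $11 + 331 @ $13 = $5,337
Check: goods available $7,933 = COGS $2,596 + ending $5,337

Ending inventory = $5,337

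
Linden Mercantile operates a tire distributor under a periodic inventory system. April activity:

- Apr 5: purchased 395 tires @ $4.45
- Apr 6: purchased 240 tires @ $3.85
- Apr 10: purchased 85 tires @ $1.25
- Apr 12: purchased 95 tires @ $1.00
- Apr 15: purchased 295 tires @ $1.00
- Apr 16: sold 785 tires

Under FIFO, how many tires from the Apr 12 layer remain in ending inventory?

30

Apr 16, 785 sold [FIFO — oldest first]: 395 @ $4.45 + 240 @ $3.85 + 85 @ $1.25 + 65 @ $1.00 = $2,853.00
Ending inventory: 30 @ $1.00 + 295 @ $1.00 = $325.00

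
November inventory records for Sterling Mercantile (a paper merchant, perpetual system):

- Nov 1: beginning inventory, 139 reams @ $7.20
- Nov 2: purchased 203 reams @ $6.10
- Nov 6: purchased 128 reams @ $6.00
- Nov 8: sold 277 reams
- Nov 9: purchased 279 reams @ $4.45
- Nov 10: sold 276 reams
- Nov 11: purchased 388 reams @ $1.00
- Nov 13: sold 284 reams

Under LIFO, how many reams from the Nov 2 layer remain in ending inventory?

54

Nov 8, 277 sold [LIFO — newest first]: 128 @ $6.00 + 149 @ $6.10 = $1,676.90
Nov 10, 276 sold [LIFO — newest first]: 276 @ $4.45 = $1,228.20
Nov 13, 284 sold [LIFO — newest first]: 284 @ $1.00 = $284.00
Total COGS = $1,676.90 + $1,228.20 + $284.00 = $3,189.10
Ending inventory: 139 @ $7.20 + 54 @ $6.10 + 3 @ $4.45 + 104 @ $1.00 = $1,447.55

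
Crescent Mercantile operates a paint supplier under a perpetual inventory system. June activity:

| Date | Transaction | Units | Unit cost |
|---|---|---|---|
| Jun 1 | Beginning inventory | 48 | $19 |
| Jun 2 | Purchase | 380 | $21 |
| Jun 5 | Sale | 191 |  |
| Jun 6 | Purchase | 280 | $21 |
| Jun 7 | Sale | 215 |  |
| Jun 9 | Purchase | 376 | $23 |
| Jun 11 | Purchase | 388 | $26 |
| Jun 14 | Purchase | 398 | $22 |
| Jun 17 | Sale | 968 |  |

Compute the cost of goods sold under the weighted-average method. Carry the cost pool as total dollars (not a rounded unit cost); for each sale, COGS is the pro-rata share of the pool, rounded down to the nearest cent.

After Jun 1: 48 on hand, pool $912.00 (≈ $19.0000 each)
After Jun 2: 428 on hand, pool $8,892.00 (≈ $20.7757 each)
Jun 5, sell 191: 191/428 × $8,892.00 → $3,968.15
After Jun 6: 517 on hand, pool $10,803.85 (≈ $20.8972 each)
Jun 7, sell 215: 215/517 × $10,803.85 → $4,492.89
After Jun 9: 678 on hand, pool $14,958.96 (≈ $22.0634 each)
After Jun 11: 1066 on hand, pool $25,046.96 (≈ $23.4962 each)
After Jun 14: 1464 on hand, pool $33,802.96 (≈ $23.0895 each)
Jun 17, sell 968: 968/1464 × $33,802.96 → $22,350.59
Total COGS = $3,968.15 + $4,492.89 + $22,350.59 = $30,811.63
Ending inventory (cost pool remaining) = $11,452.37

COGS = $30,811.63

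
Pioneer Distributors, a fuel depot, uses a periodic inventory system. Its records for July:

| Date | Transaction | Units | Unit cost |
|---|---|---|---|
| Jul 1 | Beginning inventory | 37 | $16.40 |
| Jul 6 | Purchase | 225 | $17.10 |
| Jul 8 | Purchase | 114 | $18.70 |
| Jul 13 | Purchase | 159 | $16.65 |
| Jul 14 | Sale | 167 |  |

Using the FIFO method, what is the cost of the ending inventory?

Ending inventory = $6,403.65

Jul 14, 167 sold [FIFO — oldest first]: 37 @ $16.40 + 130 @ $17.10 = $2,829.80
Ending inventory: 95 @ $17.10 + 114 @ $18.70 + 159 @ $16.65 = $6,403.65
Check: goods available $9,233.45 = COGS $2,829.80 + ending $6,403.65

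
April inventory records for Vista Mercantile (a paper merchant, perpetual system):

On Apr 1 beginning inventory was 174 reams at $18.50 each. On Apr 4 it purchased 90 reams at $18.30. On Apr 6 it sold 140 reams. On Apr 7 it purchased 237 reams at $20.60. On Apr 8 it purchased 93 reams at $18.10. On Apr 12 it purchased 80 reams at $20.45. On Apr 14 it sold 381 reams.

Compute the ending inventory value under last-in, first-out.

Ending inventory = $2,891.40

Apr 6, 140 sold [LIFO — newest first]: 90 @ $18.30 + 50 @ $18.50 = $2,572.00
Apr 14, 381 sold [LIFO — newest first]: 80 @ $20.45 + 93 @ $18.10 + 208 @ $20.60 = $7,604.10
Total COGS = $2,572.00 + $7,604.10 = $10,176.10
Ending inventory: 124 @ $18.50 + 29 @ $20.60 = $2,891.40
Check: goods available $13,067.50 = COGS $10,176.10 + ending $2,891.40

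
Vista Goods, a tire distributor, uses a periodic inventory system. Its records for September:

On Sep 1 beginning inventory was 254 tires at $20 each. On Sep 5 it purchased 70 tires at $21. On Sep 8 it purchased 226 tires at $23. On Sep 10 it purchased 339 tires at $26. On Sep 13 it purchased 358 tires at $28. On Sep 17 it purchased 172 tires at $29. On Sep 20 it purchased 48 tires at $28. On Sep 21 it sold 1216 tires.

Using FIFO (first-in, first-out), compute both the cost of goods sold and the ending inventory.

COGS = $29,718; ending inventory = $7,200

Sep 21, 1216 sold [FIFO — oldest first]: 254 @ $20 + 70 @ $21 + 226 @ $23 + 339 @ $26 + 327 @ $28 = $29,718
Ending inventory: 31 @ $28 + 172 @ $29 + 48 @ $28 = $7,200
Check: goods available $36,918 = COGS $29,718 + ending $7,200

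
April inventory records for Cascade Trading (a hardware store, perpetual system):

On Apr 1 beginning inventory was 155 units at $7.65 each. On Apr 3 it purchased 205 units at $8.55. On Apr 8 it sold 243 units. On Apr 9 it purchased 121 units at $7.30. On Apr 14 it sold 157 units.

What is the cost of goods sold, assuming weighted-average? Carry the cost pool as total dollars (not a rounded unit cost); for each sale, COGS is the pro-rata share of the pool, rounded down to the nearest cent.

After Apr 1: 155 on hand, pool $1,185.75 (≈ $7.6500 each)
After Apr 3: 360 on hand, pool $2,938.50 (≈ $8.1625 each)
Apr 8, sell 243: 243/360 × $2,938.50 → $1,983.48
After Apr 9: 238 on hand, pool $1,838.32 (≈ $7.7240 each)
Apr 14, sell 157: 157/238 × $1,838.32 → $1,212.67
Total COGS = $1,983.48 + $1,212.67 = $3,196.15
Ending inventory (cost pool remaining) = $625.65

COGS = $3,196.15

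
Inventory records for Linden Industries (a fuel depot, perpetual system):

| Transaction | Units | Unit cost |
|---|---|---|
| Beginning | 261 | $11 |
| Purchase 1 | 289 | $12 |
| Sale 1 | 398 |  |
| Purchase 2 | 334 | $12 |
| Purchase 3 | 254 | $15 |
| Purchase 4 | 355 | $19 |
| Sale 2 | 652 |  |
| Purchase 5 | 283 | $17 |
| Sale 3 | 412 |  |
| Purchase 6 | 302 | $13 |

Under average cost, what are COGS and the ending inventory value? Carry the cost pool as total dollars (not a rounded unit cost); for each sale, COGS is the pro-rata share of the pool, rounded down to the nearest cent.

COGS = $20,777.46; ending inventory = $8,861.54

After Beginning: 261 on hand, pool $2,871.00 (≈ $11.0000 each)
After Purchase 1: 550 on hand, pool $6,339.00 (≈ $11.5255 each)
Sale 1, sell 398: 398/550 × $6,339.00 → $4,587.13
After Purchase 2: 486 on hand, pool $5,759.87 (≈ $11.8516 each)
After Purchase 3: 740 on hand, pool $9,569.87 (≈ $12.9323 each)
After Purchase 4: 1095 on hand, pool $16,314.87 (≈ $14.8994 each)
Sale 2, sell 652: 652/1095 × $16,314.87 → $9,714.42
After Purchase 5: 726 on hand, pool $11,411.45 (≈ $15.7183 each)
Sale 3, sell 412: 412/726 × $11,411.45 → $6,475.91
After Purchase 6: 616 on hand, pool $8,861.54 (≈ $14.3856 each)
Total COGS = $4,587.13 + $9,714.42 + $6,475.91 = $20,777.46
Ending inventory (cost pool remaining) = $8,861.54
Check: goods available $29,639.00 = COGS $20,777.46 + ending $8,861.54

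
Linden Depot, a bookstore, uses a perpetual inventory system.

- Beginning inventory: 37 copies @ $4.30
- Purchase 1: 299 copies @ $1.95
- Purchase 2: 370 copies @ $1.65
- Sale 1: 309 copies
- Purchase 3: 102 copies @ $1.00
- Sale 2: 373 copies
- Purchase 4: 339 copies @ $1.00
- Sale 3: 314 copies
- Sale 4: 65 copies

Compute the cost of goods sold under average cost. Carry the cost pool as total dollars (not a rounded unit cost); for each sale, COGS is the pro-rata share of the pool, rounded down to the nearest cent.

COGS = $1,690.66

After Beginning: 37 on hand, pool $159.10 (≈ $4.3000 each)
After Purchase 1: 336 on hand, pool $742.15 (≈ $2.2088 each)
After Purchase 2: 706 on hand, pool $1,352.65 (≈ $1.9159 each)
Sale 1, sell 309: 309/706 × $1,352.65 → $592.02
After Purchase 3: 499 on hand, pool $862.63 (≈ $1.7287 each)
Sale 2, sell 373: 373/499 × $862.63 → $644.81
After Purchase 4: 465 on hand, pool $556.82 (≈ $1.1975 each)
Sale 3, sell 314: 314/465 × $556.82 → $376.00
Sale 4, sell 65: 65/151 × $180.82 → $77.83
Total COGS = $592.02 + $644.81 + $376.00 + $77.83 = $1,690.66
Ending inventory (cost pool remaining) = $102.99
Check: goods available $1,793.65 = COGS $1,690.66 + ending $102.99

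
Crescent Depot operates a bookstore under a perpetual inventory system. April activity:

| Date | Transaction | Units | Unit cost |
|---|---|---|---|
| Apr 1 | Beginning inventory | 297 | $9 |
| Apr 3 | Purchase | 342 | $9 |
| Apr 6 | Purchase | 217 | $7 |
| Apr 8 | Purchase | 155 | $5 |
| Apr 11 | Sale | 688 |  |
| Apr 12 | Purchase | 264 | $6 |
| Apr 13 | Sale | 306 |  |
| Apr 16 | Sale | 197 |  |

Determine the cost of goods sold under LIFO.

Apr 11, 688 sold [LIFO — newest first]: 155 @ $5 + 217 @ $7 + 316 @ $9 = $5,138
Apr 13, 306 sold [LIFO — newest first]: 264 @ $6 + 26 @ $9 + 16 @ $9 = $1,962
Apr 16, 197 sold [LIFO — newest first]: 197 @ $9 = $1,773
Total COGS = $5,138 + $1,962 + $1,773 = $8,873
Ending inventory: 84 @ $9 = $756

COGS = $8,873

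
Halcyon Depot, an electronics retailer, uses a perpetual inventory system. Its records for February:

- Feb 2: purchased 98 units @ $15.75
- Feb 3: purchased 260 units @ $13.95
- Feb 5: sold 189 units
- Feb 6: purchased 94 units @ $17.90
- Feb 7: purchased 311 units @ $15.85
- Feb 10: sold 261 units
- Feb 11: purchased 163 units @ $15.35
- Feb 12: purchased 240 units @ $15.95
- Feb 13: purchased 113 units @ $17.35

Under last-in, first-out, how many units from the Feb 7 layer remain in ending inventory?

Feb 5, 189 sold [LIFO — newest first]: 189 @ $13.95 = $2,636.55
Feb 10, 261 sold [LIFO — newest first]: 261 @ $15.85 = $4,136.85
Total COGS = $2,636.55 + $4,136.85 = $6,773.40
Ending inventory: 98 @ $15.75 + 71 @ $13.95 + 94 @ $17.90 + 50 @ $15.85 + 163 @ $15.35 + 240 @ $15.95 + 113 @ $17.35 = $13,299.65

50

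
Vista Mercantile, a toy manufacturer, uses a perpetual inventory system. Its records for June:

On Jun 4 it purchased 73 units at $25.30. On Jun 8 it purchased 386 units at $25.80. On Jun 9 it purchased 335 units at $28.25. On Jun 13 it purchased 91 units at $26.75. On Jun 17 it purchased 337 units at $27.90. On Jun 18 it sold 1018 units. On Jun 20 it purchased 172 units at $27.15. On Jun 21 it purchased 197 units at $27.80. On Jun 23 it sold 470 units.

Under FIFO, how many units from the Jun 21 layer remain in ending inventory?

Jun 18, 1018 sold [FIFO — oldest first]: 73 @ $25.30 + 386 @ $25.80 + 335 @ $28.25 + 91 @ $26.75 + 133 @ $27.90 = $27,414.40
Jun 23, 470 sold [FIFO — oldest first]: 204 @ $27.90 + 172 @ $27.15 + 94 @ $27.80 = $12,974.60
Total COGS = $27,414.40 + $12,974.60 = $40,389.00
Ending inventory: 103 @ $27.80 = $2,863.40

103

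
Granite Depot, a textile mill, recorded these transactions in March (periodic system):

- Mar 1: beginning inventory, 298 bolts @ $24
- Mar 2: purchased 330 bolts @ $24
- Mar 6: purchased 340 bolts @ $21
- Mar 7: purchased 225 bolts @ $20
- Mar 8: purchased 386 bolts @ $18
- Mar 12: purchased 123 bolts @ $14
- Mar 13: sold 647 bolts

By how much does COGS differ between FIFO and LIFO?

$4,041

FIFO COGS: 298 @ $24 + 330 @ $24 + 19 @ $21 = $15,471
LIFO COGS: 123 @ $14 + 386 @ $18 + 138 @ $20 = $11,430
Difference = |$15,471 − $11,430| = $4,041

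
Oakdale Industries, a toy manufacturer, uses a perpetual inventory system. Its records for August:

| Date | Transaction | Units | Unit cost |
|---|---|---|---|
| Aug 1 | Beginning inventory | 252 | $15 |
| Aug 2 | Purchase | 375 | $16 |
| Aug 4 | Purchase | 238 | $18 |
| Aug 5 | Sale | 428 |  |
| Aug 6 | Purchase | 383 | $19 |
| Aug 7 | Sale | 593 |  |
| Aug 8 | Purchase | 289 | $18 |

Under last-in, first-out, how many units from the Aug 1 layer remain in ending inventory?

227

Aug 5, 428 sold [LIFO — newest first]: 238 @ $18 + 190 @ $16 = $7,324
Aug 7, 593 sold [LIFO — newest first]: 383 @ $19 + 185 @ $16 + 25 @ $15 = $10,612
Total COGS = $7,324 + $10,612 = $17,936
Ending inventory: 227 @ $15 + 289 @ $18 = $8,607
Check: goods available $26,543 = COGS $17,936 + ending $8,607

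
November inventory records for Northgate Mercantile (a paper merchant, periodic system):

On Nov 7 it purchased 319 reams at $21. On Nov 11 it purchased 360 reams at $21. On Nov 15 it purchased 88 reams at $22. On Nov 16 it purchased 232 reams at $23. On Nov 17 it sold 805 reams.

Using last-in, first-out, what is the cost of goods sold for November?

COGS = $17,457

Nov 17, 805 sold [LIFO — newest first]: 232 @ $23 + 88 @ $22 + 360 @ $21 + 125 @ $21 = $17,457
Ending inventory: 194 @ $21 = $4,074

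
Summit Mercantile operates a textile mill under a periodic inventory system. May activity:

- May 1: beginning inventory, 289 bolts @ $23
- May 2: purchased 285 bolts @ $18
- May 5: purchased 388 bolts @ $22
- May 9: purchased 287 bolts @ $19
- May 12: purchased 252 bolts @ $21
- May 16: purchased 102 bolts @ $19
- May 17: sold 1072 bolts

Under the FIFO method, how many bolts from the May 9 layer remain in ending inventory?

177

May 17, 1072 sold [FIFO — oldest first]: 289 @ $23 + 285 @ $18 + 388 @ $22 + 110 @ $19 = $22,403
Ending inventory: 177 @ $19 + 252 @ $21 + 102 @ $19 = $10,593
Check: goods available $32,996 = COGS $22,403 + ending $10,593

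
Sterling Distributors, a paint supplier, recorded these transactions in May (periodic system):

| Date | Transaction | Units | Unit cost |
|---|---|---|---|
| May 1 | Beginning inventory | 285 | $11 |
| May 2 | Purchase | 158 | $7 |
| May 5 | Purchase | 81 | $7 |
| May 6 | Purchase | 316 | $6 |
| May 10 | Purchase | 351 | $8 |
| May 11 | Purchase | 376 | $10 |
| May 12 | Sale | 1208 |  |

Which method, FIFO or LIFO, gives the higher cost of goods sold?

FIFO

FIFO COGS: 285 @ $11 + 158 @ $7 + 81 @ $7 + 316 @ $6 + 351 @ $8 + 17 @ $10 = $9,682
LIFO COGS: 376 @ $10 + 351 @ $8 + 316 @ $6 + 81 @ $7 + 84 @ $7 = $9,619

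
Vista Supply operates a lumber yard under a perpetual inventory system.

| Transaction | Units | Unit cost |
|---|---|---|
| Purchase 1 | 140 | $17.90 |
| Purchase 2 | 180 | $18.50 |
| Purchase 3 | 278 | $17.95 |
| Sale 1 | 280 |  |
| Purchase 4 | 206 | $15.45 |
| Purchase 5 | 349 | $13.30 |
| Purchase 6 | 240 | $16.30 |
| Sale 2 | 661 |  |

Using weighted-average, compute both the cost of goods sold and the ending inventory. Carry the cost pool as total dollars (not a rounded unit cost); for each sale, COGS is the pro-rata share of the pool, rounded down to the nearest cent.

COGS = $15,458.24; ending inventory = $7,104.26

After Purchase 1: 140 on hand, pool $2,506.00 (≈ $17.9000 each)
After Purchase 2: 320 on hand, pool $5,836.00 (≈ $18.2375 each)
After Purchase 3: 598 on hand, pool $10,826.10 (≈ $18.1038 each)
Sale 1, sell 280: 280/598 × $10,826.10 → $5,069.07
After Purchase 4: 524 on hand, pool $8,939.73 (≈ $17.0606 each)
After Purchase 5: 873 on hand, pool $13,581.43 (≈ $15.5572 each)
After Purchase 6: 1113 on hand, pool $17,493.43 (≈ $15.7174 each)
Sale 2, sell 661: 661/1113 × $17,493.43 → $10,389.17
Total COGS = $5,069.07 + $10,389.17 = $15,458.24
Ending inventory (cost pool remaining) = $7,104.26
Check: goods available $22,562.50 = COGS $15,458.24 + ending $7,104.26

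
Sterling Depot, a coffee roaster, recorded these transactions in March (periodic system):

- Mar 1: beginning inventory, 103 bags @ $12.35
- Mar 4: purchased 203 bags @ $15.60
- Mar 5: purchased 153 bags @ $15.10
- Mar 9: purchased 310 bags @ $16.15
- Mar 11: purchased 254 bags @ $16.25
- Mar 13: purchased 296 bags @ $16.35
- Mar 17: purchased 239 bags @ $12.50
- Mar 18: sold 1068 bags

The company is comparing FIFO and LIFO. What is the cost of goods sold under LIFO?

FIFO COGS: 103 @ $12.35 + 203 @ $15.60 + 153 @ $15.10 + 310 @ $16.15 + 254 @ $16.25 + 45 @ $16.35 = $16,618.90
LIFO COGS: 239 @ $12.50 + 296 @ $16.35 + 254 @ $16.25 + 279 @ $16.15 = $16,460.45

COGS = $16,460.45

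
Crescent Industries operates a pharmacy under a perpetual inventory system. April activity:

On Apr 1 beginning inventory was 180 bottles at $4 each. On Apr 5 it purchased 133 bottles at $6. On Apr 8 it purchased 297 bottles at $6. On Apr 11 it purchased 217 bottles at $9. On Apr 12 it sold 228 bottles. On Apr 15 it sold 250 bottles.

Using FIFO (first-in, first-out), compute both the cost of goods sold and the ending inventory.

Apr 12, 228 sold [FIFO — oldest first]: 180 @ $4 + 48 @ $6 = $1,008
Apr 15, 250 sold [FIFO — oldest first]: 85 @ $6 + 165 @ $6 = $1,500
Total COGS = $1,008 + $1,500 = $2,508
Ending inventory: 132 @ $6 + 217 @ $9 = $2,745

COGS = $2,508; ending inventory = $2,745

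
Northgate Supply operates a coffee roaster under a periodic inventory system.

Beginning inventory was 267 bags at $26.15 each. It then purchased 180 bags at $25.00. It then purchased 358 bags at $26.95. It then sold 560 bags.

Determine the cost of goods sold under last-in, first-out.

Sale 1 (560) [LIFO — newest first]: 358 @ $26.95 + 180 @ $25.00 + 22 @ $26.15 = $14,723.40
Ending inventory: 245 @ $26.15 = $6,406.75

COGS = $14,723.40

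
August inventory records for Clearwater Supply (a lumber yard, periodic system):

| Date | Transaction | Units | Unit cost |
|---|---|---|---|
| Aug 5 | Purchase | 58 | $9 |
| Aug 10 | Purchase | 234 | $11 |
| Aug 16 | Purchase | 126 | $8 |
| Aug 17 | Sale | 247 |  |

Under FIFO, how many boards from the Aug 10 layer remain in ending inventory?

Aug 17, 247 sold [FIFO — oldest first]: 58 @ $9 + 189 @ $11 = $2,601
Ending inventory: 45 @ $11 + 126 @ $8 = $1,503

45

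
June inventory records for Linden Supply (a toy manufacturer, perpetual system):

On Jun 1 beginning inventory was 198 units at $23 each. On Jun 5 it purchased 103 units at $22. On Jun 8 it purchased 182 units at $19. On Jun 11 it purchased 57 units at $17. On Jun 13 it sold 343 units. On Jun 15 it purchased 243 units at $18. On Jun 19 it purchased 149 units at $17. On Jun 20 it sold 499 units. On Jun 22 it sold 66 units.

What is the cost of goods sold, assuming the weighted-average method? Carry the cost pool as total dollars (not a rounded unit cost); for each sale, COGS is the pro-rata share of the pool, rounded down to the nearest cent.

After Jun 1: 198 on hand, pool $4,554.00 (≈ $23.0000 each)
After Jun 5: 301 on hand, pool $6,820.00 (≈ $22.6578 each)
After Jun 8: 483 on hand, pool $10,278.00 (≈ $21.2795 each)
After Jun 11: 540 on hand, pool $11,247.00 (≈ $20.8278 each)
Jun 13, sell 343: 343/540 × $11,247.00 → $7,143.92
After Jun 15: 440 on hand, pool $8,477.08 (≈ $19.2661 each)
After Jun 19: 589 on hand, pool $11,010.08 (≈ $18.6928 each)
Jun 20, sell 499: 499/589 × $11,010.08 → $9,327.72
Jun 22, sell 66: 66/90 × $1,682.36 → $1,233.73
Total COGS = $7,143.92 + $9,327.72 + $1,233.73 = $17,705.37
Ending inventory (cost pool remaining) = $448.63

COGS = $17,705.37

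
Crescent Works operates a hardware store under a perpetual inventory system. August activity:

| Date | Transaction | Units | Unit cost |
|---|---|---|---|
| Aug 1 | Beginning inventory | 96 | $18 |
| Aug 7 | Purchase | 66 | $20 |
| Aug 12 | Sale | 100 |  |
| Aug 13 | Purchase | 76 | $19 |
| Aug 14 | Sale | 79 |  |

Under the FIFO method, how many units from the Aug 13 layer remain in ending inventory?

Aug 12, 100 sold [FIFO — oldest first]: 96 @ $18 + 4 @ $20 = $1,808
Aug 14, 79 sold [FIFO — oldest first]: 62 @ $20 + 17 @ $19 = $1,563
Total COGS = $1,808 + $1,563 = $3,371
Ending inventory: 59 @ $19 = $1,121
Check: goods available $4,492 = COGS $3,371 + ending $1,121

59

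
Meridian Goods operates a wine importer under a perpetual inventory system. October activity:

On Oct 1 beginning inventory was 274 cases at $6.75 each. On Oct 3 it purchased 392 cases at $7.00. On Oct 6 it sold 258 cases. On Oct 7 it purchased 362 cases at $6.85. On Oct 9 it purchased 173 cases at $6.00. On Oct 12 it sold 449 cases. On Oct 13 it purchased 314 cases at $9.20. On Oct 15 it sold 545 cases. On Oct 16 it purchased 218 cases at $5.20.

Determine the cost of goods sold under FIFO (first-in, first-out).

COGS = $8,580.40

Oct 6, 258 sold [FIFO — oldest first]: 258 @ $6.75 = $1,741.50
Oct 12, 449 sold [FIFO — oldest first]: 16 @ $6.75 + 392 @ $7.00 + 41 @ $6.85 = $3,132.85
Oct 15, 545 sold [FIFO — oldest first]: 321 @ $6.85 + 173 @ $6.00 + 51 @ $9.20 = $3,706.05
Total COGS = $1,741.50 + $3,132.85 + $3,706.05 = $8,580.40
Ending inventory: 263 @ $9.20 + 218 @ $5.20 = $3,553.20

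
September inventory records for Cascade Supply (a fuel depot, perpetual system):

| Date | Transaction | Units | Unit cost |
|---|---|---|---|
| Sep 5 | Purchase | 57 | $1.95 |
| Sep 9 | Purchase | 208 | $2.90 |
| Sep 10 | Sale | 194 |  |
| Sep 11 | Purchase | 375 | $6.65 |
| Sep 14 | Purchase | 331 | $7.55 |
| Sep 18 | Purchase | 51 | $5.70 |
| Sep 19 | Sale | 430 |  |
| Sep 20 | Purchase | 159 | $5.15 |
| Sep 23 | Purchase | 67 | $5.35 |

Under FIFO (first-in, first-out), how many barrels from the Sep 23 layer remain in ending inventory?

Sep 10, 194 sold [FIFO — oldest first]: 57 @ $1.95 + 137 @ $2.90 = $508.45
Sep 19, 430 sold [FIFO — oldest first]: 71 @ $2.90 + 359 @ $6.65 = $2,593.25
Total COGS = $508.45 + $2,593.25 = $3,101.70
Ending inventory: 16 @ $6.65 + 331 @ $7.55 + 51 @ $5.70 + 159 @ $5.15 + 67 @ $5.35 = $4,073.45
Check: goods available $7,175.15 = COGS $3,101.70 + ending $4,073.45

67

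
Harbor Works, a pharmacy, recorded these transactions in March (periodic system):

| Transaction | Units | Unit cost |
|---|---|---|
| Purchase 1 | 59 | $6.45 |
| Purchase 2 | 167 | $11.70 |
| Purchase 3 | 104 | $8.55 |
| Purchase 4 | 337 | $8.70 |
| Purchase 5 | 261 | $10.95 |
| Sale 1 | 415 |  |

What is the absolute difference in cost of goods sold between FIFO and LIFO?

FIFO COGS: 59 @ $6.45 + 167 @ $11.70 + 104 @ $8.55 + 85 @ $8.70 = $3,963.15
LIFO COGS: 261 @ $10.95 + 154 @ $8.70 = $4,197.75
Difference = |$3,963.15 − $4,197.75| = $234.60

$234.60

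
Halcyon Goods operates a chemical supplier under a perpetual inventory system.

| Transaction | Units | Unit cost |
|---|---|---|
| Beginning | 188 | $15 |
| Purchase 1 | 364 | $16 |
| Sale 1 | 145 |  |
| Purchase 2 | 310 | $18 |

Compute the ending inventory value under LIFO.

Sale 1 (145) [LIFO — newest first]: 145 @ $16 = $2,320
Ending inventory: 188 @ $15 + 219 @ $16 + 310 @ $18 = $11,904

Ending inventory = $11,904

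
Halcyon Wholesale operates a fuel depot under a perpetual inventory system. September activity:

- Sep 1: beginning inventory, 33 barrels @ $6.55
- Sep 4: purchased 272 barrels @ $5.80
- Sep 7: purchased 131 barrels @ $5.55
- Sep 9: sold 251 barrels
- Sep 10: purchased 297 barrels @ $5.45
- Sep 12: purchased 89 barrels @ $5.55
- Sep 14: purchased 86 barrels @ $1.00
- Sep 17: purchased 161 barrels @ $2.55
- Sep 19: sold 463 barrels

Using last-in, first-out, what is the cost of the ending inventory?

Sep 9, 251 sold [LIFO — newest first]: 131 @ $5.55 + 120 @ $5.80 = $1,423.05
Sep 19, 463 sold [LIFO — newest first]: 161 @ $2.55 + 86 @ $1.00 + 89 @ $5.55 + 127 @ $5.45 = $1,682.65
Total COGS = $1,423.05 + $1,682.65 = $3,105.70
Ending inventory: 33 @ $6.55 + 152 @ $5.80 + 170 @ $5.45 = $2,024.25

Ending inventory = $2,024.25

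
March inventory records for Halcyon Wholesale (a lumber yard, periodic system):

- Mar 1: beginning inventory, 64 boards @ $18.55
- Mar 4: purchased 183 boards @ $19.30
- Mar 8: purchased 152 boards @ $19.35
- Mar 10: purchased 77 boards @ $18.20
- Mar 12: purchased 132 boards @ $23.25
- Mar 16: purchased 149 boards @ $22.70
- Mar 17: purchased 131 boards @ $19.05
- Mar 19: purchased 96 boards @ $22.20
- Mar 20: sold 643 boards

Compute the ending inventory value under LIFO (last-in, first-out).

Mar 20, 643 sold [LIFO — newest first]: 96 @ $22.20 + 131 @ $19.05 + 149 @ $22.70 + 132 @ $23.25 + 77 @ $18.20 + 58 @ $19.35 = $13,601.75
Ending inventory: 64 @ $18.55 + 183 @ $19.30 + 94 @ $19.35 = $6,538.00
Check: goods available $20,139.75 = COGS $13,601.75 + ending $6,538.00

Ending inventory = $6,538.00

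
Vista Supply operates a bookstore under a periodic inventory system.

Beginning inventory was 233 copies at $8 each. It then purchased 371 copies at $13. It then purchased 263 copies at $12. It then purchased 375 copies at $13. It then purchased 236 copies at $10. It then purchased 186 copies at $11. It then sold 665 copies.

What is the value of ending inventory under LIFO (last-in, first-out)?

Ending inventory = $11,559

Sale 1 (665) [LIFO — newest first]: 186 @ $11 + 236 @ $10 + 243 @ $13 = $7,565
Ending inventory: 233 @ $8 + 371 @ $13 + 263 @ $12 + 132 @ $13 = $11,559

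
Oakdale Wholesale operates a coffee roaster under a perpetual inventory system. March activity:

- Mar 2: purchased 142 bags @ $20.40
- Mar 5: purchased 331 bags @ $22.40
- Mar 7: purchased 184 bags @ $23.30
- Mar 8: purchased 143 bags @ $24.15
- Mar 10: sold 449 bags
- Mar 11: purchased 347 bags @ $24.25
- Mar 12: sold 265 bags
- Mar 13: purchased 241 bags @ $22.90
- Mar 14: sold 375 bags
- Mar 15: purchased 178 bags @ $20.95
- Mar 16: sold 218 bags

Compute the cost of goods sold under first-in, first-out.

COGS = $30,130.60

Mar 10, 449 sold [FIFO — oldest first]: 142 @ $20.40 + 307 @ $22.40 = $9,773.60
Mar 12, 265 sold [FIFO — oldest first]: 24 @ $22.40 + 184 @ $23.30 + 57 @ $24.15 = $6,201.35
Mar 14, 375 sold [FIFO — oldest first]: 86 @ $24.15 + 289 @ $24.25 = $9,085.15
Mar 16, 218 sold [FIFO — oldest first]: 58 @ $24.25 + 160 @ $22.90 = $5,070.50
Total COGS = $9,773.60 + $6,201.35 + $9,085.15 + $5,070.50 = $30,130.60
Ending inventory: 81 @ $22.90 + 178 @ $20.95 = $5,584.00
Check: goods available $35,714.60 = COGS $30,130.60 + ending $5,584.00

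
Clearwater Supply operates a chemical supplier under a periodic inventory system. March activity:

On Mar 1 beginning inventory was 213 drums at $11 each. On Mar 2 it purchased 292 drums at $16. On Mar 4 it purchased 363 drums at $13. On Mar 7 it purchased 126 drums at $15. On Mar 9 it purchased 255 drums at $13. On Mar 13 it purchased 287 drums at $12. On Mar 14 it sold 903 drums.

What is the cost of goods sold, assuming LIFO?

COGS = $11,704

Mar 14, 903 sold [LIFO — newest first]: 287 @ $12 + 255 @ $13 + 126 @ $15 + 235 @ $13 = $11,704
Ending inventory: 213 @ $11 + 292 @ $16 + 128 @ $13 = $8,679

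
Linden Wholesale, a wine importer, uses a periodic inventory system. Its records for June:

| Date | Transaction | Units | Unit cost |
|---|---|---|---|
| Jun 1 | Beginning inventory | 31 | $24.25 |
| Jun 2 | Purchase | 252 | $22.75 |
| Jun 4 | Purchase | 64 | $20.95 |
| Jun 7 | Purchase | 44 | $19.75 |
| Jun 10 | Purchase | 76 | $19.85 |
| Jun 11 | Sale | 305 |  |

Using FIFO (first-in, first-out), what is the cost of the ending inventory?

Ending inventory = $3,257.50

Jun 11, 305 sold [FIFO — oldest first]: 31 @ $24.25 + 252 @ $22.75 + 22 @ $20.95 = $6,945.65
Ending inventory: 42 @ $20.95 + 44 @ $19.75 + 76 @ $19.85 = $3,257.50
Check: goods available $10,203.15 = COGS $6,945.65 + ending $3,257.50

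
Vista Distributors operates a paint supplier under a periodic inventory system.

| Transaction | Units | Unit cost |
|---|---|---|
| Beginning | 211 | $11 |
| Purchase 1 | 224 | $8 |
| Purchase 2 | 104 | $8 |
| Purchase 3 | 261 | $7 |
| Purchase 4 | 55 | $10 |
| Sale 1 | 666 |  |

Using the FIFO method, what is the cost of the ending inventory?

Ending inventory = $1,488

Sale 1 (666) [FIFO — oldest first]: 211 @ $11 + 224 @ $8 + 104 @ $8 + 127 @ $7 = $5,834
Ending inventory: 134 @ $7 + 55 @ $10 = $1,488
Check: goods available $7,322 = COGS $5,834 + ending $1,488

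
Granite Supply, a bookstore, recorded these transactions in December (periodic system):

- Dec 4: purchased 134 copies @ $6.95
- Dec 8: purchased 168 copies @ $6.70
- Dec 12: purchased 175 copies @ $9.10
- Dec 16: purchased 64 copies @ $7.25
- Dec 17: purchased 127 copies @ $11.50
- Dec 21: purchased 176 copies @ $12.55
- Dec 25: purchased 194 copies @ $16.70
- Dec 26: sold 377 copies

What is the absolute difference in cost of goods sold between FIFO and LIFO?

FIFO COGS: 134 @ $6.95 + 168 @ $6.70 + 75 @ $9.10 = $2,739.40
LIFO COGS: 194 @ $16.70 + 176 @ $12.55 + 7 @ $11.50 = $5,529.10
Difference = |$2,739.40 − $5,529.10| = $2,789.70

$2,789.70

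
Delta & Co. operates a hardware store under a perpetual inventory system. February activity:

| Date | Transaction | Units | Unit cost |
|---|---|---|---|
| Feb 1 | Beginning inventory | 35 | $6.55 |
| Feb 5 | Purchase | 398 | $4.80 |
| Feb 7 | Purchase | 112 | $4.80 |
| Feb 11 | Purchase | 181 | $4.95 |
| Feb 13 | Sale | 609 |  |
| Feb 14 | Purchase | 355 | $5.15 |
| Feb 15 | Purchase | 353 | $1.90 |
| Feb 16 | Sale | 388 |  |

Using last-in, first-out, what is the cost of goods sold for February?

Feb 13, 609 sold [LIFO — newest first]: 181 @ $4.95 + 112 @ $4.80 + 316 @ $4.80 = $2,950.35
Feb 16, 388 sold [LIFO — newest first]: 353 @ $1.90 + 35 @ $5.15 = $850.95
Total COGS = $2,950.35 + $850.95 = $3,801.30
Ending inventory: 35 @ $6.55 + 82 @ $4.80 + 320 @ $5.15 = $2,270.85
Check: goods available $6,072.15 = COGS $3,801.30 + ending $2,270.85

COGS = $3,801.30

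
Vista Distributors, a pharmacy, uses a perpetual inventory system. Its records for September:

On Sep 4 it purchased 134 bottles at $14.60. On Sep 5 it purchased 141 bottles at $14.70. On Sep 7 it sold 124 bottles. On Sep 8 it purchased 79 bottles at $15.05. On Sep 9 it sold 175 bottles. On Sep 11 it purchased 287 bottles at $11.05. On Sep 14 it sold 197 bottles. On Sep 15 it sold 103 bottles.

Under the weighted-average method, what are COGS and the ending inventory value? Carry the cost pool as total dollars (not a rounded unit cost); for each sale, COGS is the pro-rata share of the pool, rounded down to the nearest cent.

COGS = $7,900.04; ending inventory = $489.36

After Sep 4: 134 on hand, pool $1,956.40 (≈ $14.6000 each)
After Sep 5: 275 on hand, pool $4,029.10 (≈ $14.6513 each)
Sep 7, sell 124: 124/275 × $4,029.10 → $1,816.75
After Sep 8: 230 on hand, pool $3,401.30 (≈ $14.7883 each)
Sep 9, sell 175: 175/230 × $3,401.30 → $2,587.94
After Sep 11: 342 on hand, pool $3,984.71 (≈ $11.6512 each)
Sep 14, sell 197: 197/342 × $3,984.71 → $2,295.28
Sep 15, sell 103: 103/145 × $1,689.43 → $1,200.07
Total COGS = $1,816.75 + $2,587.94 + $2,295.28 + $1,200.07 = $7,900.04
Ending inventory (cost pool remaining) = $489.36
Check: goods available $8,389.40 = COGS $7,900.04 + ending $489.36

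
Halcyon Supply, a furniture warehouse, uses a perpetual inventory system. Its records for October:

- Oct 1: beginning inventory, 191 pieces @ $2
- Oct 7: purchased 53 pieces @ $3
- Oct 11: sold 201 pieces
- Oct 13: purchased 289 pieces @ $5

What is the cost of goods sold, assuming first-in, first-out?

Oct 11, 201 sold [FIFO — oldest first]: 191 @ $2 + 10 @ $3 = $412
Ending inventory: 43 @ $3 + 289 @ $5 = $1,574

COGS = $412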